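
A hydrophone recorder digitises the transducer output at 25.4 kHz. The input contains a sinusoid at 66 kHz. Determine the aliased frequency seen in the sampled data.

10.2 kHz

66 kHz mod fs = 15.2 kHz.
15.2 kHz > fs/2 = 12.7 kHz, folds to fs − 15.2 kHz = 10.2 kHz.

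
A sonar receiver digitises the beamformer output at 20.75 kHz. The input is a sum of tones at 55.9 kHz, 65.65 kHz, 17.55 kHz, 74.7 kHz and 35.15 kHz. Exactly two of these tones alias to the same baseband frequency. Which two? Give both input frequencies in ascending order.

35.15 kHz, 55.9 kHz

fs/2 = 10.375 kHz.
55.9 kHz mod fs = 14.4 kHz.
14.4 kHz > fs/2 = 10.375 kHz, folds to fs − 14.4 kHz = 6.35 kHz.
65.65 kHz mod fs = 3.4 kHz.
3.4 kHz ≤ fs/2 = 10.375 kHz, appears at 3.4 kHz.
17.55 kHz > fs/2 = 10.375 kHz, folds to fs − 17.55 kHz = 3.2 kHz.
74.7 kHz mod fs = 12.45 kHz.
12.45 kHz > fs/2 = 10.375 kHz, folds to fs − 12.45 kHz = 8.3 kHz.
35.15 kHz mod fs = 14.4 kHz.
14.4 kHz > fs/2 = 10.375 kHz, folds to fs − 14.4 kHz = 6.35 kHz.
35.15 kHz and 55.9 kHz both map to 6.35 kHz.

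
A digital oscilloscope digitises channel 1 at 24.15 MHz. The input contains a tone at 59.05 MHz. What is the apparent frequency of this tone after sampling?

59.05 MHz mod fs = 10.75 MHz.
10.75 MHz ≤ fs/2 = 12.075 MHz, appears at 10.75 MHz.

10.75 MHz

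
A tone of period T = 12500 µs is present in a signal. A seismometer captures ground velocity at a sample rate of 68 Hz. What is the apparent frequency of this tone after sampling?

12 Hz

T = 12500 µs → f = 1/T = 80 Hz.
80 Hz mod fs = 12 Hz.
12 Hz ≤ fs/2 = 34 Hz, appears at 12 Hz.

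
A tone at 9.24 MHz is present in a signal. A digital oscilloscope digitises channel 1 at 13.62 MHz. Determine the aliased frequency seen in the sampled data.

9.24 MHz > fs/2 = 6.81 MHz, folds to fs − 9.24 MHz = 4.38 MHz.

4.38 MHz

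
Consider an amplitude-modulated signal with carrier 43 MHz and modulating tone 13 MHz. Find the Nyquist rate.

AM sidebands sit at fc ± fm = 30 MHz and 56 MHz.
Highest-frequency component: 56 MHz.
Nyquist rate = 2 × 56 MHz = 112 MHz.

112 MHz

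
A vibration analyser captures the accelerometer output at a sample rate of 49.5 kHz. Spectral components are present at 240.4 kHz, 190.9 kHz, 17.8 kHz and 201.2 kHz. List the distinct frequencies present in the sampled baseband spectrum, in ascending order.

3.2 kHz, 7.1 kHz, 17.8 kHz

fs/2 = 24.75 kHz.
240.4 kHz mod fs = 42.4 kHz.
42.4 kHz > fs/2 = 24.75 kHz, folds to fs − 42.4 kHz = 7.1 kHz.
190.9 kHz mod fs = 42.4 kHz.
42.4 kHz > fs/2 = 24.75 kHz, folds to fs − 42.4 kHz = 7.1 kHz.
17.8 kHz ≤ fs/2 = 24.75 kHz, passes unchanged.
201.2 kHz mod fs = 3.2 kHz.
3.2 kHz ≤ fs/2 = 24.75 kHz, appears at 3.2 kHz.
Distinct values: {3.2 kHz, 7.1 kHz, 17.8 kHz}.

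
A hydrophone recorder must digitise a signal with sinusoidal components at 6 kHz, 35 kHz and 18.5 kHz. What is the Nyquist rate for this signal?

Highest-frequency component: 35 kHz.
Nyquist rate = 2 × 35 kHz = 70 kHz.

70 kHz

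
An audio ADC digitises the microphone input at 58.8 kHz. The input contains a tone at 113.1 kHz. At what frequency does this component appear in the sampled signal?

4.5 kHz

113.1 kHz mod fs = 54.3 kHz.
54.3 kHz > fs/2 = 29.4 kHz, folds to fs − 54.3 kHz = 4.5 kHz.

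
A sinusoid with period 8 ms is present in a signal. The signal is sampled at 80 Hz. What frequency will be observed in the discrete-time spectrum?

T = 8 ms → f = 1/T = 125 Hz.
125 Hz mod fs = 45 Hz.
45 Hz > fs/2 = 40 Hz, folds to fs − 45 Hz = 35 Hz.

35 Hz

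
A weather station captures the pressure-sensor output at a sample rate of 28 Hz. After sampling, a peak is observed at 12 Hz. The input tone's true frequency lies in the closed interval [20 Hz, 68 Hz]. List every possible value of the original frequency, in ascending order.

40 Hz, 44 Hz, 68 Hz

Frequencies that alias to 12 Hz are k·fs ± 12 Hz for integer k ≥ 0.
k=0: 12 Hz.
k=1: 16 Hz, 40 Hz.
k=2: 44 Hz, 68 Hz.
k=3: 72 Hz, 96 Hz.
Within [20 Hz, 68 Hz]: 40 Hz, 44 Hz, 68 Hz.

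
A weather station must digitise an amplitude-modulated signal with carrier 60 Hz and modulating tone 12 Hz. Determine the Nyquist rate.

144 Hz

AM sidebands sit at fc ± fm = 48 Hz and 72 Hz.
Highest-frequency component: 72 Hz.
Nyquist rate = 2 × 72 Hz = 144 Hz.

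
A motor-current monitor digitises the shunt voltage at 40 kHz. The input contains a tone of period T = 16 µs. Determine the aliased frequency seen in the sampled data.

T = 16 µs → f = 1/T = 62.5 kHz.
62.5 kHz mod fs = 22.5 kHz.
22.5 kHz > fs/2 = 20 kHz, folds to fs − 22.5 kHz = 17.5 kHz.

17.5 kHz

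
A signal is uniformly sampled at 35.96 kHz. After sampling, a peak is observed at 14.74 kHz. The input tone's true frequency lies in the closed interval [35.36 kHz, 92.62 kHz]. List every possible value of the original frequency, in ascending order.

Frequencies that alias to 14.74 kHz are k·fs ± 14.74 kHz for integer k ≥ 0.
k=0: 14.74 kHz.
k=1: 21.22 kHz, 50.7 kHz.
k=2: 57.18 kHz, 86.66 kHz.
k=3: 93.14 kHz, 122.62 kHz.
Within [35.36 kHz, 92.62 kHz]: 50.7 kHz, 57.18 kHz, 86.66 kHz.

50.7 kHz, 57.18 kHz, 86.66 kHz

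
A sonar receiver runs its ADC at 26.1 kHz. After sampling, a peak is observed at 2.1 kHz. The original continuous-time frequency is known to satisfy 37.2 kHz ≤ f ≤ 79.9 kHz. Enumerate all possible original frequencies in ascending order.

50.1 kHz, 54.3 kHz, 76.2 kHz

Frequencies that alias to 2.1 kHz are k·fs ± 2.1 kHz for integer k ≥ 0.
k=0: 2.1 kHz.
k=1: 24 kHz, 28.2 kHz.
k=2: 50.1 kHz, 54.3 kHz.
k=3: 76.2 kHz, 80.4 kHz.
k=4: 102.3 kHz, 106.5 kHz.
Within [37.2 kHz, 79.9 kHz]: 50.1 kHz, 54.3 kHz, 76.2 kHz.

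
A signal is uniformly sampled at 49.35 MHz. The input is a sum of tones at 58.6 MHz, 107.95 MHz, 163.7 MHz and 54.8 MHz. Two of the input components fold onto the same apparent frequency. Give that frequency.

9.25 MHz

fs/2 = 24.675 MHz.
58.6 MHz mod fs = 9.25 MHz.
9.25 MHz ≤ fs/2 = 24.675 MHz, appears at 9.25 MHz.
107.95 MHz mod fs = 9.25 MHz.
9.25 MHz ≤ fs/2 = 24.675 MHz, appears at 9.25 MHz.
163.7 MHz mod fs = 15.65 MHz.
15.65 MHz ≤ fs/2 = 24.675 MHz, appears at 15.65 MHz.
54.8 MHz mod fs = 5.45 MHz.
5.45 MHz ≤ fs/2 = 24.675 MHz, appears at 5.45 MHz.
58.6 MHz and 107.95 MHz both map to 9.25 MHz.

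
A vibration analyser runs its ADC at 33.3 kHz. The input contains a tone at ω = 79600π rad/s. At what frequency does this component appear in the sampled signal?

ω = 79600π rad/s → f = ω/(2π) = 39800 Hz = 39.8 kHz.
39.8 kHz mod fs = 6.5 kHz.
6.5 kHz ≤ fs/2 = 16.65 kHz, appears at 6.5 kHz.

6.5 kHz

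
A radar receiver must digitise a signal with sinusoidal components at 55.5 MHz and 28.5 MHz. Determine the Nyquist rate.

Highest-frequency component: 55.5 MHz.
Nyquist rate = 2 × 55.5 MHz = 111 MHz.

111 MHz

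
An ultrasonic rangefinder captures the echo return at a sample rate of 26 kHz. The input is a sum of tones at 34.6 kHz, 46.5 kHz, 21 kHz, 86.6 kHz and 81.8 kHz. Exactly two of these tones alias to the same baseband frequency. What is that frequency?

fs/2 = 13 kHz.
34.6 kHz mod fs = 8.6 kHz.
8.6 kHz ≤ fs/2 = 13 kHz, appears at 8.6 kHz.
46.5 kHz mod fs = 20.5 kHz.
20.5 kHz > fs/2 = 13 kHz, folds to fs − 20.5 kHz = 5.5 kHz.
21 kHz > fs/2 = 13 kHz, folds to fs − 21 kHz = 5 kHz.
86.6 kHz mod fs = 8.6 kHz.
8.6 kHz ≤ fs/2 = 13 kHz, appears at 8.6 kHz.
81.8 kHz mod fs = 3.8 kHz.
3.8 kHz ≤ fs/2 = 13 kHz, appears at 3.8 kHz.
34.6 kHz and 86.6 kHz both map to 8.6 kHz.

8.6 kHz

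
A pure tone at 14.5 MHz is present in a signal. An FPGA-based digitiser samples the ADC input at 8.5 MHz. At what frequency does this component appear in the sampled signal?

2.5 MHz

14.5 MHz mod fs = 6 MHz.
6 MHz > fs/2 = 4.25 MHz, folds to fs − 6 MHz = 2.5 MHz.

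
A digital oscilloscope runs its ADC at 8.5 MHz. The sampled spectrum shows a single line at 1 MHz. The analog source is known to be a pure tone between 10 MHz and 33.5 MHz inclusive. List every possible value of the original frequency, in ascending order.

Frequencies that alias to 1 MHz are k·fs ± 1 MHz for integer k ≥ 0.
k=0: 1 MHz.
k=1: 7.5 MHz, 9.5 MHz.
k=2: 16 MHz, 18 MHz.
k=3: 24.5 MHz, 26.5 MHz.
k=4: 33 MHz, 35 MHz.
k=5: 41.5 MHz, 43.5 MHz.
Within [10 MHz, 33.5 MHz]: 16 MHz, 18 MHz, 24.5 MHz, 26.5 MHz, 33 MHz.

16 MHz, 18 MHz, 24.5 MHz, 26.5 MHz, 33 MHz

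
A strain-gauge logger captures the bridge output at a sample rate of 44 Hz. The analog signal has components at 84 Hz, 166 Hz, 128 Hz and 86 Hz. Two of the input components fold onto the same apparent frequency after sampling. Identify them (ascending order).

fs/2 = 22 Hz.
84 Hz mod fs = 40 Hz.
40 Hz > fs/2 = 22 Hz, folds to fs − 40 Hz = 4 Hz.
166 Hz mod fs = 34 Hz.
34 Hz > fs/2 = 22 Hz, folds to fs − 34 Hz = 10 Hz.
128 Hz mod fs = 40 Hz.
40 Hz > fs/2 = 22 Hz, folds to fs − 40 Hz = 4 Hz.
86 Hz mod fs = 42 Hz.
42 Hz > fs/2 = 22 Hz, folds to fs − 42 Hz = 2 Hz.
84 Hz and 128 Hz both map to 4 Hz.

84 Hz, 128 Hz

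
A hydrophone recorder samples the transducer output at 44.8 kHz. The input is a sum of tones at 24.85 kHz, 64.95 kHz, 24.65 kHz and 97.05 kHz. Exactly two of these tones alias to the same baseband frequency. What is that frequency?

fs/2 = 22.4 kHz.
24.85 kHz > fs/2 = 22.4 kHz, folds to fs − 24.85 kHz = 19.95 kHz.
64.95 kHz mod fs = 20.15 kHz.
20.15 kHz ≤ fs/2 = 22.4 kHz, appears at 20.15 kHz.
24.65 kHz > fs/2 = 22.4 kHz, folds to fs − 24.65 kHz = 20.15 kHz.
97.05 kHz mod fs = 7.45 kHz.
7.45 kHz ≤ fs/2 = 22.4 kHz, appears at 7.45 kHz.
24.65 kHz and 64.95 kHz both map to 20.15 kHz.

20.15 kHz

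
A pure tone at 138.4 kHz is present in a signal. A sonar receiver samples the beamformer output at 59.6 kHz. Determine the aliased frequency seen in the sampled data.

138.4 kHz mod fs = 19.2 kHz.
19.2 kHz ≤ fs/2 = 29.8 kHz, appears at 19.2 kHz.

19.2 kHz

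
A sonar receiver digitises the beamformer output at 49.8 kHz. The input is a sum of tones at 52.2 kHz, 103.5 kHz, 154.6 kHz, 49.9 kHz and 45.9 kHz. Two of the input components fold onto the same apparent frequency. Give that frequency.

3.9 kHz

fs/2 = 24.9 kHz.
52.2 kHz mod fs = 2.4 kHz.
2.4 kHz ≤ fs/2 = 24.9 kHz, appears at 2.4 kHz.
103.5 kHz mod fs = 3.9 kHz.
3.9 kHz ≤ fs/2 = 24.9 kHz, appears at 3.9 kHz.
154.6 kHz mod fs = 5.2 kHz.
5.2 kHz ≤ fs/2 = 24.9 kHz, appears at 5.2 kHz.
49.9 kHz mod fs = 0.1 kHz.
0.1 kHz ≤ fs/2 = 24.9 kHz, appears at 0.1 kHz.
45.9 kHz > fs/2 = 24.9 kHz, folds to fs − 45.9 kHz = 3.9 kHz.
45.9 kHz and 103.5 kHz both map to 3.9 kHz.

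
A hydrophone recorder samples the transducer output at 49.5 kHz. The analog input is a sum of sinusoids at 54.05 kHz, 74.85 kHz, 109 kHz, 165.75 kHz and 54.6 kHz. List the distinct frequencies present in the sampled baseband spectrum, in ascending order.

fs/2 = 24.75 kHz.
54.05 kHz mod fs = 4.55 kHz.
4.55 kHz ≤ fs/2 = 24.75 kHz, appears at 4.55 kHz.
74.85 kHz mod fs = 25.35 kHz.
25.35 kHz > fs/2 = 24.75 kHz, folds to fs − 25.35 kHz = 24.15 kHz.
109 kHz mod fs = 10 kHz.
10 kHz ≤ fs/2 = 24.75 kHz, appears at 10 kHz.
165.75 kHz mod fs = 17.25 kHz.
17.25 kHz ≤ fs/2 = 24.75 kHz, appears at 17.25 kHz.
54.6 kHz mod fs = 5.1 kHz.
5.1 kHz ≤ fs/2 = 24.75 kHz, appears at 5.1 kHz.
Distinct values: {4.55 kHz, 5.1 kHz, 10 kHz, 17.25 kHz, 24.15 kHz}.

4.55 kHz, 5.1 kHz, 10 kHz, 17.25 kHz, 24.15 kHz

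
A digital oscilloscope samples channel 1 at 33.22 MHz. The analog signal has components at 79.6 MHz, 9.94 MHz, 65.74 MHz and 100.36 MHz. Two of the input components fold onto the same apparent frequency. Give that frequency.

fs/2 = 16.61 MHz.
79.6 MHz mod fs = 13.16 MHz.
13.16 MHz ≤ fs/2 = 16.61 MHz, appears at 13.16 MHz.
9.94 MHz ≤ fs/2 = 16.61 MHz, passes unchanged.
65.74 MHz mod fs = 32.52 MHz.
32.52 MHz > fs/2 = 16.61 MHz, folds to fs − 32.52 MHz = 0.7 MHz.
100.36 MHz mod fs = 0.7 MHz.
0.7 MHz ≤ fs/2 = 16.61 MHz, appears at 0.7 MHz.
65.74 MHz and 100.36 MHz both map to 0.7 MHz.

0.7 MHz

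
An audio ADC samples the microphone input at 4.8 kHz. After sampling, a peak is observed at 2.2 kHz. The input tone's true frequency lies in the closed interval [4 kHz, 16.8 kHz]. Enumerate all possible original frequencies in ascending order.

Frequencies that alias to 2.2 kHz are k·fs ± 2.2 kHz for integer k ≥ 0.
k=0: 2.2 kHz.
k=1: 2.6 kHz, 7 kHz.
k=2: 7.4 kHz, 11.8 kHz.
k=3: 12.2 kHz, 16.6 kHz.
k=4: 17 kHz, 21.4 kHz.
Within [4 kHz, 16.8 kHz]: 7 kHz, 7.4 kHz, 11.8 kHz, 12.2 kHz, 16.6 kHz.

7 kHz, 7.4 kHz, 11.8 kHz, 12.2 kHz, 16.6 kHz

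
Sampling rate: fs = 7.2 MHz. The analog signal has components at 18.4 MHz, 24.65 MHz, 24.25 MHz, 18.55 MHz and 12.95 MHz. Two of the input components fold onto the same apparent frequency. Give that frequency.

3.05 MHz

fs/2 = 3.6 MHz.
18.4 MHz mod fs = 4 MHz.
4 MHz > fs/2 = 3.6 MHz, folds to fs − 4 MHz = 3.2 MHz.
24.65 MHz mod fs = 3.05 MHz.
3.05 MHz ≤ fs/2 = 3.6 MHz, appears at 3.05 MHz.
24.25 MHz mod fs = 2.65 MHz.
2.65 MHz ≤ fs/2 = 3.6 MHz, appears at 2.65 MHz.
18.55 MHz mod fs = 4.15 MHz.
4.15 MHz > fs/2 = 3.6 MHz, folds to fs − 4.15 MHz = 3.05 MHz.
12.95 MHz mod fs = 5.75 MHz.
5.75 MHz > fs/2 = 3.6 MHz, folds to fs − 5.75 MHz = 1.45 MHz.
18.55 MHz and 24.65 MHz both map to 3.05 MHz.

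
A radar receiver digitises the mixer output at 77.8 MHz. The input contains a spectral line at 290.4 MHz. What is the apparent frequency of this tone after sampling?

290.4 MHz mod fs = 57 MHz.
57 MHz > fs/2 = 38.9 MHz, folds to fs − 57 MHz = 20.8 MHz.

20.8 MHz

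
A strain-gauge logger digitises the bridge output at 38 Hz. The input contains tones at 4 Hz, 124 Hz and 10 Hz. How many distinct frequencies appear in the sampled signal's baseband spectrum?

fs/2 = 19 Hz.
4 Hz ≤ fs/2 = 19 Hz, passes unchanged.
124 Hz mod fs = 10 Hz.
10 Hz ≤ fs/2 = 19 Hz, appears at 10 Hz.
10 Hz ≤ fs/2 = 19 Hz, passes unchanged.
Distinct values: {4 Hz, 10 Hz} → 2.

2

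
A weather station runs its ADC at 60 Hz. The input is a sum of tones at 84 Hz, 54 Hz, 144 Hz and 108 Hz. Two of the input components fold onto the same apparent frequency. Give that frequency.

24 Hz

fs/2 = 30 Hz.
84 Hz mod fs = 24 Hz.
24 Hz ≤ fs/2 = 30 Hz, appears at 24 Hz.
54 Hz > fs/2 = 30 Hz, folds to fs − 54 Hz = 6 Hz.
144 Hz mod fs = 24 Hz.
24 Hz ≤ fs/2 = 30 Hz, appears at 24 Hz.
108 Hz mod fs = 48 Hz.
48 Hz > fs/2 = 30 Hz, folds to fs − 48 Hz = 12 Hz.
84 Hz and 144 Hz both map to 24 Hz.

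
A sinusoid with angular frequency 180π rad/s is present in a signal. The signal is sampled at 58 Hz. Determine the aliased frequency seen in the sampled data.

ω = 180π rad/s → f = ω/(2π) = 90 Hz.
90 Hz mod fs = 32 Hz.
32 Hz > fs/2 = 29 Hz, folds to fs − 32 Hz = 26 Hz.

26 Hz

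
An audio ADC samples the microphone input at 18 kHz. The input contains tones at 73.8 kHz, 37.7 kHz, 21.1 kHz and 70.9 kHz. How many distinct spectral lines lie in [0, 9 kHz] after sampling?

4

fs/2 = 9 kHz.
73.8 kHz mod fs = 1.8 kHz.
1.8 kHz ≤ fs/2 = 9 kHz, appears at 1.8 kHz.
37.7 kHz mod fs = 1.7 kHz.
1.7 kHz ≤ fs/2 = 9 kHz, appears at 1.7 kHz.
21.1 kHz mod fs = 3.1 kHz.
3.1 kHz ≤ fs/2 = 9 kHz, appears at 3.1 kHz.
70.9 kHz mod fs = 16.9 kHz.
16.9 kHz > fs/2 = 9 kHz, folds to fs − 16.9 kHz = 1.1 kHz.
Distinct values: {1.1 kHz, 1.7 kHz, 1.8 kHz, 3.1 kHz} → 4.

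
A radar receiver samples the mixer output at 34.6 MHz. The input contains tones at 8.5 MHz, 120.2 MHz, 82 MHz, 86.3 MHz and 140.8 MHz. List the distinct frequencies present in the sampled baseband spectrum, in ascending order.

2.4 MHz, 8.5 MHz, 12.8 MHz, 16.4 MHz, 17.1 MHz

fs/2 = 17.3 MHz.
8.5 MHz ≤ fs/2 = 17.3 MHz, passes unchanged.
120.2 MHz mod fs = 16.4 MHz.
16.4 MHz ≤ fs/2 = 17.3 MHz, appears at 16.4 MHz.
82 MHz mod fs = 12.8 MHz.
12.8 MHz ≤ fs/2 = 17.3 MHz, appears at 12.8 MHz.
86.3 MHz mod fs = 17.1 MHz.
17.1 MHz ≤ fs/2 = 17.3 MHz, appears at 17.1 MHz.
140.8 MHz mod fs = 2.4 MHz.
2.4 MHz ≤ fs/2 = 17.3 MHz, appears at 2.4 MHz.
Distinct values: {2.4 MHz, 8.5 MHz, 12.8 MHz, 16.4 MHz, 17.1 MHz}.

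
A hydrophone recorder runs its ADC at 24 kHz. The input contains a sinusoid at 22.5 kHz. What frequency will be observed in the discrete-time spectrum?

22.5 kHz > fs/2 = 12 kHz, folds to fs − 22.5 kHz = 1.5 kHz.

1.5 kHz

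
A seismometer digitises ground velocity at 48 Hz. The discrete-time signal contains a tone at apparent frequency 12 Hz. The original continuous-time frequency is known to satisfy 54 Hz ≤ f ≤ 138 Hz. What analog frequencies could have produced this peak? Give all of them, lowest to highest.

Frequencies that alias to 12 Hz are k·fs ± 12 Hz for integer k ≥ 0.
k=0: 12 Hz.
k=1: 36 Hz, 60 Hz.
k=2: 84 Hz, 108 Hz.
k=3: 132 Hz, 156 Hz.
k=4: 180 Hz, 204 Hz.
Within [54 Hz, 138 Hz]: 60 Hz, 84 Hz, 108 Hz, 132 Hz.

60 Hz, 84 Hz, 108 Hz, 132 Hz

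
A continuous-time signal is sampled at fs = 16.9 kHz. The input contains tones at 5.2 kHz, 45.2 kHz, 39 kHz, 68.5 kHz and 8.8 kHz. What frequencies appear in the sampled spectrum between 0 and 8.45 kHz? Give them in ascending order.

fs/2 = 8.45 kHz.
5.2 kHz ≤ fs/2 = 8.45 kHz, passes unchanged.
45.2 kHz mod fs = 11.4 kHz.
11.4 kHz > fs/2 = 8.45 kHz, folds to fs − 11.4 kHz = 5.5 kHz.
39 kHz mod fs = 5.2 kHz.
5.2 kHz ≤ fs/2 = 8.45 kHz, appears at 5.2 kHz.
68.5 kHz mod fs = 0.9 kHz.
0.9 kHz ≤ fs/2 = 8.45 kHz, appears at 0.9 kHz.
8.8 kHz > fs/2 = 8.45 kHz, folds to fs − 8.8 kHz = 8.1 kHz.
Distinct values: {0.9 kHz, 5.2 kHz, 5.5 kHz, 8.1 kHz}.

0.9 kHz, 5.2 kHz, 5.5 kHz, 8.1 kHz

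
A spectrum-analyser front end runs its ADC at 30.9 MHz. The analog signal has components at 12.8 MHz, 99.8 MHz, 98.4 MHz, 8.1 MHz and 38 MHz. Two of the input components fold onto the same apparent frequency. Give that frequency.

fs/2 = 15.45 MHz.
12.8 MHz ≤ fs/2 = 15.45 MHz, passes unchanged.
99.8 MHz mod fs = 7.1 MHz.
7.1 MHz ≤ fs/2 = 15.45 MHz, appears at 7.1 MHz.
98.4 MHz mod fs = 5.7 MHz.
5.7 MHz ≤ fs/2 = 15.45 MHz, appears at 5.7 MHz.
8.1 MHz ≤ fs/2 = 15.45 MHz, passes unchanged.
38 MHz mod fs = 7.1 MHz.
7.1 MHz ≤ fs/2 = 15.45 MHz, appears at 7.1 MHz.
38 MHz and 99.8 MHz both map to 7.1 MHz.

7.1 MHz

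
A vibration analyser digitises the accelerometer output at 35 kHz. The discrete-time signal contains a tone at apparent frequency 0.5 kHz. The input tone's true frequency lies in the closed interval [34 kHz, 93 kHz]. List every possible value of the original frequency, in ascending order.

Frequencies that alias to 0.5 kHz are k·fs ± 0.5 kHz for integer k ≥ 0.
k=0: 0.5 kHz.
k=1: 34.5 kHz, 35.5 kHz.
k=2: 69.5 kHz, 70.5 kHz.
k=3: 104.5 kHz, 105.5 kHz.
Within [34 kHz, 93 kHz]: 34.5 kHz, 35.5 kHz, 69.5 kHz, 70.5 kHz.

34.5 kHz, 35.5 kHz, 69.5 kHz, 70.5 kHz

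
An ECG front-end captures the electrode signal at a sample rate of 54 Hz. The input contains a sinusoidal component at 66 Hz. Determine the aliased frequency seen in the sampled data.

12 Hz

66 Hz mod fs = 12 Hz.
12 Hz ≤ fs/2 = 27 Hz, appears at 12 Hz.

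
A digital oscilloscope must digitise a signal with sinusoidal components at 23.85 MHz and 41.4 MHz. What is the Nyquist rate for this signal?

82.8 MHz

Highest-frequency component: 41.4 MHz.
Nyquist rate = 2 × 41.4 MHz = 82.8 MHz.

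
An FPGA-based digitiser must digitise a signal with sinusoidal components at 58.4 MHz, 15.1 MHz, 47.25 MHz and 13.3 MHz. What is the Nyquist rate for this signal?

Highest-frequency component: 58.4 MHz.
Nyquist rate = 2 × 58.4 MHz = 116.8 MHz.

116.8 MHz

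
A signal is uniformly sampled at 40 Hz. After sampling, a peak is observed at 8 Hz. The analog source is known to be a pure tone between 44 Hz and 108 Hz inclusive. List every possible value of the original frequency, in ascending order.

48 Hz, 72 Hz, 88 Hz

Frequencies that alias to 8 Hz are k·fs ± 8 Hz for integer k ≥ 0.
k=0: 8 Hz.
k=1: 32 Hz, 48 Hz.
k=2: 72 Hz, 88 Hz.
k=3: 112 Hz, 128 Hz.
Within [44 Hz, 108 Hz]: 48 Hz, 72 Hz, 88 Hz.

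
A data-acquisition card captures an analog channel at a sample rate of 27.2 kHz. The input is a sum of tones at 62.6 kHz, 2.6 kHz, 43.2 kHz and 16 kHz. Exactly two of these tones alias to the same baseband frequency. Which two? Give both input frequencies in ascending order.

fs/2 = 13.6 kHz.
62.6 kHz mod fs = 8.2 kHz.
8.2 kHz ≤ fs/2 = 13.6 kHz, appears at 8.2 kHz.
2.6 kHz ≤ fs/2 = 13.6 kHz, passes unchanged.
43.2 kHz mod fs = 16 kHz.
16 kHz > fs/2 = 13.6 kHz, folds to fs − 16 kHz = 11.2 kHz.
16 kHz > fs/2 = 13.6 kHz, folds to fs − 16 kHz = 11.2 kHz.
16 kHz and 43.2 kHz both map to 11.2 kHz.

16 kHz, 43.2 kHz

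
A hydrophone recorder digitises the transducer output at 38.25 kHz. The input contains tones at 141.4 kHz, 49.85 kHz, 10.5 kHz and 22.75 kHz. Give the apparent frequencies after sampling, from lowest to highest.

fs/2 = 19.125 kHz.
141.4 kHz mod fs = 26.65 kHz.
26.65 kHz > fs/2 = 19.125 kHz, folds to fs − 26.65 kHz = 11.6 kHz.
49.85 kHz mod fs = 11.6 kHz.
11.6 kHz ≤ fs/2 = 19.125 kHz, appears at 11.6 kHz.
10.5 kHz ≤ fs/2 = 19.125 kHz, passes unchanged.
22.75 kHz > fs/2 = 19.125 kHz, folds to fs − 22.75 kHz = 15.5 kHz.
Distinct values: {10.5 kHz, 11.6 kHz, 15.5 kHz}.

10.5 kHz, 11.6 kHz, 15.5 kHz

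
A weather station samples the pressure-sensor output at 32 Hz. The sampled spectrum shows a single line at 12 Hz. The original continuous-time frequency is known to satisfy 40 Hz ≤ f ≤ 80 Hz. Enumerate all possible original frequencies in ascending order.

Frequencies that alias to 12 Hz are k·fs ± 12 Hz for integer k ≥ 0.
k=0: 12 Hz.
k=1: 20 Hz, 44 Hz.
k=2: 52 Hz, 76 Hz.
k=3: 84 Hz, 108 Hz.
Within [40 Hz, 80 Hz]: 44 Hz, 52 Hz, 76 Hz.

44 Hz, 52 Hz, 76 Hz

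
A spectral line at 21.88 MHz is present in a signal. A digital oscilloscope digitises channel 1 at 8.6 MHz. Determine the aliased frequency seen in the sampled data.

21.88 MHz mod fs = 4.68 MHz.
4.68 MHz > fs/2 = 4.3 MHz, folds to fs − 4.68 MHz = 3.92 MHz.

3.92 MHz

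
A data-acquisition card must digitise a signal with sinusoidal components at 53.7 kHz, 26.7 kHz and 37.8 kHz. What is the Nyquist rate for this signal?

Highest-frequency component: 53.7 kHz.
Nyquist rate = 2 × 53.7 kHz = 107.4 kHz.

107.4 kHz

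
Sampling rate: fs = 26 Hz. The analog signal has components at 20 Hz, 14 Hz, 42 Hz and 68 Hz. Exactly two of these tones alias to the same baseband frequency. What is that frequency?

fs/2 = 13 Hz.
20 Hz > fs/2 = 13 Hz, folds to fs − 20 Hz = 6 Hz.
14 Hz > fs/2 = 13 Hz, folds to fs − 14 Hz = 12 Hz.
42 Hz mod fs = 16 Hz.
16 Hz > fs/2 = 13 Hz, folds to fs − 16 Hz = 10 Hz.
68 Hz mod fs = 16 Hz.
16 Hz > fs/2 = 13 Hz, folds to fs − 16 Hz = 10 Hz.
42 Hz and 68 Hz both map to 10 Hz.

10 Hz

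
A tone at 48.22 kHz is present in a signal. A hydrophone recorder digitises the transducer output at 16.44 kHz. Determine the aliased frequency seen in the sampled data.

48.22 kHz mod fs = 15.34 kHz.
15.34 kHz > fs/2 = 8.22 kHz, folds to fs − 15.34 kHz = 1.1 kHz.

1.1 kHz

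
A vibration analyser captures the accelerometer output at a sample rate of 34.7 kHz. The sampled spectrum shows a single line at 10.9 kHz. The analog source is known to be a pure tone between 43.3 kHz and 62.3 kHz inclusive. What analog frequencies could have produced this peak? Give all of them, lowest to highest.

Frequencies that alias to 10.9 kHz are k·fs ± 10.9 kHz for integer k ≥ 0.
k=0: 10.9 kHz.
k=1: 23.8 kHz, 45.6 kHz.
k=2: 58.5 kHz, 80.3 kHz.
k=3: 93.2 kHz, 115 kHz.
Within [43.3 kHz, 62.3 kHz]: 45.6 kHz, 58.5 kHz.

45.6 kHz, 58.5 kHz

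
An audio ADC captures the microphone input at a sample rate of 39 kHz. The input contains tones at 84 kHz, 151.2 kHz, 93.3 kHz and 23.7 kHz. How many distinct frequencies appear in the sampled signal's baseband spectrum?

fs/2 = 19.5 kHz.
84 kHz mod fs = 6 kHz.
6 kHz ≤ fs/2 = 19.5 kHz, appears at 6 kHz.
151.2 kHz mod fs = 34.2 kHz.
34.2 kHz > fs/2 = 19.5 kHz, folds to fs − 34.2 kHz = 4.8 kHz.
93.3 kHz mod fs = 15.3 kHz.
15.3 kHz ≤ fs/2 = 19.5 kHz, appears at 15.3 kHz.
23.7 kHz > fs/2 = 19.5 kHz, folds to fs − 23.7 kHz = 15.3 kHz.
Distinct values: {4.8 kHz, 6 kHz, 15.3 kHz} → 3.

3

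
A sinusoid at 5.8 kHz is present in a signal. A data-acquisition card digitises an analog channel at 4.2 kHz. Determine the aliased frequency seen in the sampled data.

5.8 kHz mod fs = 1.6 kHz.
1.6 kHz ≤ fs/2 = 2.1 kHz, appears at 1.6 kHz.

1.6 kHz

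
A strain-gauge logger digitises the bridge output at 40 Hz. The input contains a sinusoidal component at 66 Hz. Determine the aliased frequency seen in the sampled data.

66 Hz mod fs = 26 Hz.
26 Hz > fs/2 = 20 Hz, folds to fs − 26 Hz = 14 Hz.

14 Hz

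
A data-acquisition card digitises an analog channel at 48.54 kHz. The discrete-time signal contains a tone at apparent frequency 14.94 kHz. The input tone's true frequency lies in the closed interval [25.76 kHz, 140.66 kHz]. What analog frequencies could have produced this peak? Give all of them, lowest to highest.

33.6 kHz, 63.48 kHz, 82.14 kHz, 112.02 kHz, 130.68 kHz

Frequencies that alias to 14.94 kHz are k·fs ± 14.94 kHz for integer k ≥ 0.
k=0: 14.94 kHz.
k=1: 33.6 kHz, 63.48 kHz.
k=2: 82.14 kHz, 112.02 kHz.
k=3: 130.68 kHz, 160.56 kHz.
k=4: 179.22 kHz, 209.1 kHz.
Within [25.76 kHz, 140.66 kHz]: 33.6 kHz, 63.48 kHz, 82.14 kHz, 112.02 kHz, 130.68 kHz.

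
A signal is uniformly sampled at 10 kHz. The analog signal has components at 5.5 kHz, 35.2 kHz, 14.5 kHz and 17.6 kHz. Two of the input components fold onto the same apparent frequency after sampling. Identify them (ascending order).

fs/2 = 5 kHz.
5.5 kHz > fs/2 = 5 kHz, folds to fs − 5.5 kHz = 4.5 kHz.
35.2 kHz mod fs = 5.2 kHz.
5.2 kHz > fs/2 = 5 kHz, folds to fs − 5.2 kHz = 4.8 kHz.
14.5 kHz mod fs = 4.5 kHz.
4.5 kHz ≤ fs/2 = 5 kHz, appears at 4.5 kHz.
17.6 kHz mod fs = 7.6 kHz.
7.6 kHz > fs/2 = 5 kHz, folds to fs − 7.6 kHz = 2.4 kHz.
5.5 kHz and 14.5 kHz both map to 4.5 kHz.

5.5 kHz, 14.5 kHz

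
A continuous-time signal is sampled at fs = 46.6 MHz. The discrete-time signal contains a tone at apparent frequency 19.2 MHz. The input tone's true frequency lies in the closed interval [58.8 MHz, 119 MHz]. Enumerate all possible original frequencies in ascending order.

Frequencies that alias to 19.2 MHz are k·fs ± 19.2 MHz for integer k ≥ 0.
k=0: 19.2 MHz.
k=1: 27.4 MHz, 65.8 MHz.
k=2: 74 MHz, 112.4 MHz.
k=3: 120.6 MHz, 159 MHz.
Within [58.8 MHz, 119 MHz]: 65.8 MHz, 74 MHz, 112.4 MHz.

65.8 MHz, 74 MHz, 112.4 MHz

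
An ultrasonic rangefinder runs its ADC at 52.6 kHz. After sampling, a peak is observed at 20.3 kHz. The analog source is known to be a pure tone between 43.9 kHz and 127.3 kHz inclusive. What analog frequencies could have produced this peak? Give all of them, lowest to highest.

Frequencies that alias to 20.3 kHz are k·fs ± 20.3 kHz for integer k ≥ 0.
k=0: 20.3 kHz.
k=1: 32.3 kHz, 72.9 kHz.
k=2: 84.9 kHz, 125.5 kHz.
k=3: 137.5 kHz, 178.1 kHz.
Within [43.9 kHz, 127.3 kHz]: 72.9 kHz, 84.9 kHz, 125.5 kHz.

72.9 kHz, 84.9 kHz, 125.5 kHz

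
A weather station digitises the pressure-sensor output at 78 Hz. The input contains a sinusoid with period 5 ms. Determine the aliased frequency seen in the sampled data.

T = 5 ms → f = 1/T = 200 Hz.
200 Hz mod fs = 44 Hz.
44 Hz > fs/2 = 39 Hz, folds to fs − 44 Hz = 34 Hz.

34 Hz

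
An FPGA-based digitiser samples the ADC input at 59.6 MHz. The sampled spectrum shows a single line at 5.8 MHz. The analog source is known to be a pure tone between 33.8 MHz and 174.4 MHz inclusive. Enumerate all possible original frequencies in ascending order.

53.8 MHz, 65.4 MHz, 113.4 MHz, 125 MHz, 173 MHz

Frequencies that alias to 5.8 MHz are k·fs ± 5.8 MHz for integer k ≥ 0.
k=0: 5.8 MHz.
k=1: 53.8 MHz, 65.4 MHz.
k=2: 113.4 MHz, 125 MHz.
k=3: 173 MHz, 184.6 MHz.
k=4: 232.6 MHz, 244.2 MHz.
Within [33.8 MHz, 174.4 MHz]: 53.8 MHz, 65.4 MHz, 113.4 MHz, 125 MHz, 173 MHz.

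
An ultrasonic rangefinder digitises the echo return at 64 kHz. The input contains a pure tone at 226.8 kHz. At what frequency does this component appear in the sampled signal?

29.2 kHz

226.8 kHz mod fs = 34.8 kHz.
34.8 kHz > fs/2 = 32 kHz, folds to fs − 34.8 kHz = 29.2 kHz.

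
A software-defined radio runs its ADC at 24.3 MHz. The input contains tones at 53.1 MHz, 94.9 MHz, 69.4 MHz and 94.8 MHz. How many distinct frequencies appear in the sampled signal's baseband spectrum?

4

fs/2 = 12.15 MHz.
53.1 MHz mod fs = 4.5 MHz.
4.5 MHz ≤ fs/2 = 12.15 MHz, appears at 4.5 MHz.
94.9 MHz mod fs = 22 MHz.
22 MHz > fs/2 = 12.15 MHz, folds to fs − 22 MHz = 2.3 MHz.
69.4 MHz mod fs = 20.8 MHz.
20.8 MHz > fs/2 = 12.15 MHz, folds to fs − 20.8 MHz = 3.5 MHz.
94.8 MHz mod fs = 21.9 MHz.
21.9 MHz > fs/2 = 12.15 MHz, folds to fs − 21.9 MHz = 2.4 MHz.
Distinct values: {2.3 MHz, 2.4 MHz, 3.5 MHz, 4.5 MHz} → 4.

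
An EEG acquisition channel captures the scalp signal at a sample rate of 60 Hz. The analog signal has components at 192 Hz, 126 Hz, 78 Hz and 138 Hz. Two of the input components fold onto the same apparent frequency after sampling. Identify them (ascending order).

78 Hz, 138 Hz

fs/2 = 30 Hz.
192 Hz mod fs = 12 Hz.
12 Hz ≤ fs/2 = 30 Hz, appears at 12 Hz.
126 Hz mod fs = 6 Hz.
6 Hz ≤ fs/2 = 30 Hz, appears at 6 Hz.
78 Hz mod fs = 18 Hz.
18 Hz ≤ fs/2 = 30 Hz, appears at 18 Hz.
138 Hz mod fs = 18 Hz.
18 Hz ≤ fs/2 = 30 Hz, appears at 18 Hz.
78 Hz and 138 Hz both map to 18 Hz.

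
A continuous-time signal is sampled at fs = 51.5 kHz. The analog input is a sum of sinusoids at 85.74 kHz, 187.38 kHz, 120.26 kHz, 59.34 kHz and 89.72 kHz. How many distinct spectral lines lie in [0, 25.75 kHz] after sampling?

4

fs/2 = 25.75 kHz.
85.74 kHz mod fs = 34.24 kHz.
34.24 kHz > fs/2 = 25.75 kHz, folds to fs − 34.24 kHz = 17.26 kHz.
187.38 kHz mod fs = 32.88 kHz.
32.88 kHz > fs/2 = 25.75 kHz, folds to fs − 32.88 kHz = 18.62 kHz.
120.26 kHz mod fs = 17.26 kHz.
17.26 kHz ≤ fs/2 = 25.75 kHz, appears at 17.26 kHz.
59.34 kHz mod fs = 7.84 kHz.
7.84 kHz ≤ fs/2 = 25.75 kHz, appears at 7.84 kHz.
89.72 kHz mod fs = 38.22 kHz.
38.22 kHz > fs/2 = 25.75 kHz, folds to fs − 38.22 kHz = 13.28 kHz.
Distinct values: {7.84 kHz, 13.28 kHz, 17.26 kHz, 18.62 kHz} → 4.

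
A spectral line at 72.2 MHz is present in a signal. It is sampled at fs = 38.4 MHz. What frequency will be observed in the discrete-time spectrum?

4.6 MHz

72.2 MHz mod fs = 33.8 MHz.
33.8 MHz > fs/2 = 19.2 MHz, folds to fs − 33.8 MHz = 4.6 MHz.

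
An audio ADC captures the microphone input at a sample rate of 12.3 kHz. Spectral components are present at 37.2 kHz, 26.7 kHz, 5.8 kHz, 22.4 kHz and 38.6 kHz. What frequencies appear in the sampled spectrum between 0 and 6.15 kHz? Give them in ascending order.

0.3 kHz, 1.7 kHz, 2.1 kHz, 2.2 kHz, 5.8 kHz

fs/2 = 6.15 kHz.
37.2 kHz mod fs = 0.3 kHz.
0.3 kHz ≤ fs/2 = 6.15 kHz, appears at 0.3 kHz.
26.7 kHz mod fs = 2.1 kHz.
2.1 kHz ≤ fs/2 = 6.15 kHz, appears at 2.1 kHz.
5.8 kHz ≤ fs/2 = 6.15 kHz, passes unchanged.
22.4 kHz mod fs = 10.1 kHz.
10.1 kHz > fs/2 = 6.15 kHz, folds to fs − 10.1 kHz = 2.2 kHz.
38.6 kHz mod fs = 1.7 kHz.
1.7 kHz ≤ fs/2 = 6.15 kHz, appears at 1.7 kHz.
Distinct values: {0.3 kHz, 1.7 kHz, 2.1 kHz, 2.2 kHz, 5.8 kHz}.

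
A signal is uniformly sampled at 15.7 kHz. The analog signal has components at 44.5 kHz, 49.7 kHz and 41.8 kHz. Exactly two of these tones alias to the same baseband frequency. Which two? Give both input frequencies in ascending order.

44.5 kHz, 49.7 kHz

fs/2 = 7.85 kHz.
44.5 kHz mod fs = 13.1 kHz.
13.1 kHz > fs/2 = 7.85 kHz, folds to fs − 13.1 kHz = 2.6 kHz.
49.7 kHz mod fs = 2.6 kHz.
2.6 kHz ≤ fs/2 = 7.85 kHz, appears at 2.6 kHz.
41.8 kHz mod fs = 10.4 kHz.
10.4 kHz > fs/2 = 7.85 kHz, folds to fs − 10.4 kHz = 5.3 kHz.
44.5 kHz and 49.7 kHz both map to 2.6 kHz.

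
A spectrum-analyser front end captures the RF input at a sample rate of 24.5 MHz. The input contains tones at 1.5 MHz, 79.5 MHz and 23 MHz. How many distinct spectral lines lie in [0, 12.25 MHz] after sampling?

fs/2 = 12.25 MHz.
1.5 MHz ≤ fs/2 = 12.25 MHz, passes unchanged.
79.5 MHz mod fs = 6 MHz.
6 MHz ≤ fs/2 = 12.25 MHz, appears at 6 MHz.
23 MHz > fs/2 = 12.25 MHz, folds to fs − 23 MHz = 1.5 MHz.
Distinct values: {1.5 MHz, 6 MHz} → 2.

2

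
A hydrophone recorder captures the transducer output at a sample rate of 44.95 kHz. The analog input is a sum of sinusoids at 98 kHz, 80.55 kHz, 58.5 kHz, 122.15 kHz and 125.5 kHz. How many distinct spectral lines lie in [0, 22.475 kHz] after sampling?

4

fs/2 = 22.475 kHz.
98 kHz mod fs = 8.1 kHz.
8.1 kHz ≤ fs/2 = 22.475 kHz, appears at 8.1 kHz.
80.55 kHz mod fs = 35.6 kHz.
35.6 kHz > fs/2 = 22.475 kHz, folds to fs − 35.6 kHz = 9.35 kHz.
58.5 kHz mod fs = 13.55 kHz.
13.55 kHz ≤ fs/2 = 22.475 kHz, appears at 13.55 kHz.
122.15 kHz mod fs = 32.25 kHz.
32.25 kHz > fs/2 = 22.475 kHz, folds to fs − 32.25 kHz = 12.7 kHz.
125.5 kHz mod fs = 35.6 kHz.
35.6 kHz > fs/2 = 22.475 kHz, folds to fs − 35.6 kHz = 9.35 kHz.
Distinct values: {8.1 kHz, 9.35 kHz, 12.7 kHz, 13.55 kHz} → 4.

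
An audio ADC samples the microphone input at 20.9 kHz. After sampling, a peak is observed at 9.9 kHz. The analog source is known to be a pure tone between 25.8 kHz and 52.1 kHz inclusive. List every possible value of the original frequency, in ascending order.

30.8 kHz, 31.9 kHz, 51.7 kHz

Frequencies that alias to 9.9 kHz are k·fs ± 9.9 kHz for integer k ≥ 0.
k=0: 9.9 kHz.
k=1: 11 kHz, 30.8 kHz.
k=2: 31.9 kHz, 51.7 kHz.
k=3: 52.8 kHz, 72.6 kHz.
Within [25.8 kHz, 52.1 kHz]: 30.8 kHz, 31.9 kHz, 51.7 kHz.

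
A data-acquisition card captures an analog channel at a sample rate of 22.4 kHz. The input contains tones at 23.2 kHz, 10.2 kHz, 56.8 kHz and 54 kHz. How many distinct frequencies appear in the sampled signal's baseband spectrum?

4

fs/2 = 11.2 kHz.
23.2 kHz mod fs = 0.8 kHz.
0.8 kHz ≤ fs/2 = 11.2 kHz, appears at 0.8 kHz.
10.2 kHz ≤ fs/2 = 11.2 kHz, passes unchanged.
56.8 kHz mod fs = 12 kHz.
12 kHz > fs/2 = 11.2 kHz, folds to fs − 12 kHz = 10.4 kHz.
54 kHz mod fs = 9.2 kHz.
9.2 kHz ≤ fs/2 = 11.2 kHz, appears at 9.2 kHz.
Distinct values: {0.8 kHz, 9.2 kHz, 10.2 kHz, 10.4 kHz} → 4.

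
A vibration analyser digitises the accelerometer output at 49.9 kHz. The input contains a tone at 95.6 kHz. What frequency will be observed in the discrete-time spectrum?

4.2 kHz

95.6 kHz mod fs = 45.7 kHz.
45.7 kHz > fs/2 = 24.95 kHz, folds to fs − 45.7 kHz = 4.2 kHz.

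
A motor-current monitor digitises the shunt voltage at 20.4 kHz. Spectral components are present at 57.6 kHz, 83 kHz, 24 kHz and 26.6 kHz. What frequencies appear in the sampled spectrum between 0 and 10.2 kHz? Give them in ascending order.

1.4 kHz, 3.6 kHz, 6.2 kHz

fs/2 = 10.2 kHz.
57.6 kHz mod fs = 16.8 kHz.
16.8 kHz > fs/2 = 10.2 kHz, folds to fs − 16.8 kHz = 3.6 kHz.
83 kHz mod fs = 1.4 kHz.
1.4 kHz ≤ fs/2 = 10.2 kHz, appears at 1.4 kHz.
24 kHz mod fs = 3.6 kHz.
3.6 kHz ≤ fs/2 = 10.2 kHz, appears at 3.6 kHz.
26.6 kHz mod fs = 6.2 kHz.
6.2 kHz ≤ fs/2 = 10.2 kHz, appears at 6.2 kHz.
Distinct values: {1.4 kHz, 3.6 kHz, 6.2 kHz}.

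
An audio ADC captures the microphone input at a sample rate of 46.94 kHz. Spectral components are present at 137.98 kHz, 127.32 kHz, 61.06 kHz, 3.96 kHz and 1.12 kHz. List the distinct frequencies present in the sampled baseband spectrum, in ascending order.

1.12 kHz, 2.84 kHz, 3.96 kHz, 13.5 kHz, 14.12 kHz

fs/2 = 23.47 kHz.
137.98 kHz mod fs = 44.1 kHz.
44.1 kHz > fs/2 = 23.47 kHz, folds to fs − 44.1 kHz = 2.84 kHz.
127.32 kHz mod fs = 33.44 kHz.
33.44 kHz > fs/2 = 23.47 kHz, folds to fs − 33.44 kHz = 13.5 kHz.
61.06 kHz mod fs = 14.12 kHz.
14.12 kHz ≤ fs/2 = 23.47 kHz, appears at 14.12 kHz.
3.96 kHz ≤ fs/2 = 23.47 kHz, passes unchanged.
1.12 kHz ≤ fs/2 = 23.47 kHz, passes unchanged.
Distinct values: {1.12 kHz, 2.84 kHz, 3.96 kHz, 13.5 kHz, 14.12 kHz}.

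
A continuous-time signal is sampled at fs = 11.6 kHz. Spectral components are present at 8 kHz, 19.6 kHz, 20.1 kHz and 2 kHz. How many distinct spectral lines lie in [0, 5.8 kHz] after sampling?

3

fs/2 = 5.8 kHz.
8 kHz > fs/2 = 5.8 kHz, folds to fs − 8 kHz = 3.6 kHz.
19.6 kHz mod fs = 8 kHz.
8 kHz > fs/2 = 5.8 kHz, folds to fs − 8 kHz = 3.6 kHz.
20.1 kHz mod fs = 8.5 kHz.
8.5 kHz > fs/2 = 5.8 kHz, folds to fs − 8.5 kHz = 3.1 kHz.
2 kHz ≤ fs/2 = 5.8 kHz, passes unchanged.
Distinct values: {2 kHz, 3.1 kHz, 3.6 kHz} → 3.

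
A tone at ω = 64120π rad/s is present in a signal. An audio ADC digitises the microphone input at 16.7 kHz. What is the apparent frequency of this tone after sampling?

ω = 64120π rad/s → f = ω/(2π) = 32060 Hz = 32.06 kHz.
32.06 kHz mod fs = 15.36 kHz.
15.36 kHz > fs/2 = 8.35 kHz, folds to fs − 15.36 kHz = 1.34 kHz.

1.34 kHz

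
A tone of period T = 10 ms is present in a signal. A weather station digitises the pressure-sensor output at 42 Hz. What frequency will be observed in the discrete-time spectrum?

16 Hz

T = 10 ms → f = 1/T = 100 Hz.
100 Hz mod fs = 16 Hz.
16 Hz ≤ fs/2 = 21 Hz, appears at 16 Hz.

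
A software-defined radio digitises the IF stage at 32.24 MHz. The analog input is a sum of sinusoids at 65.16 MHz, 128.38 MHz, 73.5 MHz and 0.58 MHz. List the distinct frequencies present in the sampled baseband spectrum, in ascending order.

fs/2 = 16.12 MHz.
65.16 MHz mod fs = 0.68 MHz.
0.68 MHz ≤ fs/2 = 16.12 MHz, appears at 0.68 MHz.
128.38 MHz mod fs = 31.66 MHz.
31.66 MHz > fs/2 = 16.12 MHz, folds to fs − 31.66 MHz = 0.58 MHz.
73.5 MHz mod fs = 9.02 MHz.
9.02 MHz ≤ fs/2 = 16.12 MHz, appears at 9.02 MHz.
0.58 MHz ≤ fs/2 = 16.12 MHz, passes unchanged.
Distinct values: {0.58 MHz, 0.68 MHz, 9.02 MHz}.

0.58 MHz, 0.68 MHz, 9.02 MHz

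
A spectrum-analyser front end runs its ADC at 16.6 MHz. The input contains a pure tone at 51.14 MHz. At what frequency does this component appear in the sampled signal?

1.34 MHz

51.14 MHz mod fs = 1.34 MHz.
1.34 MHz ≤ fs/2 = 8.3 MHz, appears at 1.34 MHz.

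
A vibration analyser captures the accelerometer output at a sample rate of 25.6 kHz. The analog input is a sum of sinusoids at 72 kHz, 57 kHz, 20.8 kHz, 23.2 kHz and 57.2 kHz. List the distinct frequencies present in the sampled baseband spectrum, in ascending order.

fs/2 = 12.8 kHz.
72 kHz mod fs = 20.8 kHz.
20.8 kHz > fs/2 = 12.8 kHz, folds to fs − 20.8 kHz = 4.8 kHz.
57 kHz mod fs = 5.8 kHz.
5.8 kHz ≤ fs/2 = 12.8 kHz, appears at 5.8 kHz.
20.8 kHz > fs/2 = 12.8 kHz, folds to fs − 20.8 kHz = 4.8 kHz.
23.2 kHz > fs/2 = 12.8 kHz, folds to fs − 23.2 kHz = 2.4 kHz.
57.2 kHz mod fs = 6 kHz.
6 kHz ≤ fs/2 = 12.8 kHz, appears at 6 kHz.
Distinct values: {2.4 kHz, 4.8 kHz, 5.8 kHz, 6 kHz}.

2.4 kHz, 4.8 kHz, 5.8 kHz, 6 kHz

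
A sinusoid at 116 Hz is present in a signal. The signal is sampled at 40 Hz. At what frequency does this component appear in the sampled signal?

116 Hz mod fs = 36 Hz.
36 Hz > fs/2 = 20 Hz, folds to fs − 36 Hz = 4 Hz.

4 Hz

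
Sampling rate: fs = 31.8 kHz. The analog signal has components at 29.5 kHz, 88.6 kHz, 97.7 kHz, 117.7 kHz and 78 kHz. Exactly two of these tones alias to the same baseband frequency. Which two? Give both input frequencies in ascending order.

fs/2 = 15.9 kHz.
29.5 kHz > fs/2 = 15.9 kHz, folds to fs − 29.5 kHz = 2.3 kHz.
88.6 kHz mod fs = 25 kHz.
25 kHz > fs/2 = 15.9 kHz, folds to fs − 25 kHz = 6.8 kHz.
97.7 kHz mod fs = 2.3 kHz.
2.3 kHz ≤ fs/2 = 15.9 kHz, appears at 2.3 kHz.
117.7 kHz mod fs = 22.3 kHz.
22.3 kHz > fs/2 = 15.9 kHz, folds to fs − 22.3 kHz = 9.5 kHz.
78 kHz mod fs = 14.4 kHz.
14.4 kHz ≤ fs/2 = 15.9 kHz, appears at 14.4 kHz.
29.5 kHz and 97.7 kHz both map to 2.3 kHz.

29.5 kHz, 97.7 kHz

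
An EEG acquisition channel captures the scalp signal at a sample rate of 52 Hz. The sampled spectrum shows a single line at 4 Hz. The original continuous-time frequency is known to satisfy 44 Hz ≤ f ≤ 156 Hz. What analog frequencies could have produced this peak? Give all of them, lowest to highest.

Frequencies that alias to 4 Hz are k·fs ± 4 Hz for integer k ≥ 0.
k=0: 4 Hz.
k=1: 48 Hz, 56 Hz.
k=2: 100 Hz, 108 Hz.
k=3: 152 Hz, 160 Hz.
k=4: 204 Hz, 212 Hz.
Within [44 Hz, 156 Hz]: 48 Hz, 56 Hz, 100 Hz, 108 Hz, 152 Hz.

48 Hz, 56 Hz, 100 Hz, 108 Hz, 152 Hz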